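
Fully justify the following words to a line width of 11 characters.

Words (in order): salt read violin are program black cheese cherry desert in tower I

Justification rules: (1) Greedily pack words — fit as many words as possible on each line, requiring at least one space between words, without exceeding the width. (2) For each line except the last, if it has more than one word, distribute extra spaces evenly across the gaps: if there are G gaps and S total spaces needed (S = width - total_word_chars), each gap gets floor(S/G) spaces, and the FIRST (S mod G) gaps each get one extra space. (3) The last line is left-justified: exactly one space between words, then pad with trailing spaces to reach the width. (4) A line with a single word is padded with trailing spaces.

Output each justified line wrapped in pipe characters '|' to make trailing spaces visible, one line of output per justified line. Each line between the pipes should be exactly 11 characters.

Line 1: ['salt', 'read'] (min_width=9, slack=2)
Line 2: ['violin', 'are'] (min_width=10, slack=1)
Line 3: ['program'] (min_width=7, slack=4)
Line 4: ['black'] (min_width=5, slack=6)
Line 5: ['cheese'] (min_width=6, slack=5)
Line 6: ['cherry'] (min_width=6, slack=5)
Line 7: ['desert', 'in'] (min_width=9, slack=2)
Line 8: ['tower', 'I'] (min_width=7, slack=4)

Answer: |salt   read|
|violin  are|
|program    |
|black      |
|cheese     |
|cherry     |
|desert   in|
|tower I    |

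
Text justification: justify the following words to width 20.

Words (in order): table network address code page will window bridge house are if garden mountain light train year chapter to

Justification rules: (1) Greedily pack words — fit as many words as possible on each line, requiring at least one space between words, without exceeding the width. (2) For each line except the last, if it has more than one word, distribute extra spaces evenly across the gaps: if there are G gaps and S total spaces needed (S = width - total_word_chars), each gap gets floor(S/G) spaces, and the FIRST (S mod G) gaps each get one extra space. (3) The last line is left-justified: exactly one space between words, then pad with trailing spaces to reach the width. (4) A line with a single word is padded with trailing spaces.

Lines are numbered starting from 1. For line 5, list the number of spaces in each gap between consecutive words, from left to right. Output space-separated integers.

Line 1: ['table', 'network'] (min_width=13, slack=7)
Line 2: ['address', 'code', 'page'] (min_width=17, slack=3)
Line 3: ['will', 'window', 'bridge'] (min_width=18, slack=2)
Line 4: ['house', 'are', 'if', 'garden'] (min_width=19, slack=1)
Line 5: ['mountain', 'light', 'train'] (min_width=20, slack=0)
Line 6: ['year', 'chapter', 'to'] (min_width=15, slack=5)

Answer: 1 1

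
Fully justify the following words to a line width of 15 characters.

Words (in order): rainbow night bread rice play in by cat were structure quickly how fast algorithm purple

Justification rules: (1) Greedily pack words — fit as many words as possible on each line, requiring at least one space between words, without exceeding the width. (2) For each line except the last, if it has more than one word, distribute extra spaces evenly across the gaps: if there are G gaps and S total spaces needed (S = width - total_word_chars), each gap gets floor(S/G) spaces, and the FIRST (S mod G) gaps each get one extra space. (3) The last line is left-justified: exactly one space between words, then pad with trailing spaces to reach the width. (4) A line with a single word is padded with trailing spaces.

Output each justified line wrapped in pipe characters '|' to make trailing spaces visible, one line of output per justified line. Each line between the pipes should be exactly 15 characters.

Answer: |rainbow   night|
|bread rice play|
|in  by cat were|
|structure      |
|quickly     how|
|fast  algorithm|
|purple         |

Derivation:
Line 1: ['rainbow', 'night'] (min_width=13, slack=2)
Line 2: ['bread', 'rice', 'play'] (min_width=15, slack=0)
Line 3: ['in', 'by', 'cat', 'were'] (min_width=14, slack=1)
Line 4: ['structure'] (min_width=9, slack=6)
Line 5: ['quickly', 'how'] (min_width=11, slack=4)
Line 6: ['fast', 'algorithm'] (min_width=14, slack=1)
Line 7: ['purple'] (min_width=6, slack=9)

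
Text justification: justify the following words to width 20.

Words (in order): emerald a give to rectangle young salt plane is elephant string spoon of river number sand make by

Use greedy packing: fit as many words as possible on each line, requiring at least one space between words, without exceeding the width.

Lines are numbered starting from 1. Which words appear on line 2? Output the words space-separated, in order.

Answer: rectangle young salt

Derivation:
Line 1: ['emerald', 'a', 'give', 'to'] (min_width=17, slack=3)
Line 2: ['rectangle', 'young', 'salt'] (min_width=20, slack=0)
Line 3: ['plane', 'is', 'elephant'] (min_width=17, slack=3)
Line 4: ['string', 'spoon', 'of'] (min_width=15, slack=5)
Line 5: ['river', 'number', 'sand'] (min_width=17, slack=3)
Line 6: ['make', 'by'] (min_width=7, slack=13)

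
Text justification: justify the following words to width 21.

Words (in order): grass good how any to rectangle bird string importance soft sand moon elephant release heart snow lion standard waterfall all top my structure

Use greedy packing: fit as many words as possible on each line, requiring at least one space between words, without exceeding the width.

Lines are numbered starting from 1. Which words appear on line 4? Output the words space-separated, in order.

Line 1: ['grass', 'good', 'how', 'any', 'to'] (min_width=21, slack=0)
Line 2: ['rectangle', 'bird', 'string'] (min_width=21, slack=0)
Line 3: ['importance', 'soft', 'sand'] (min_width=20, slack=1)
Line 4: ['moon', 'elephant', 'release'] (min_width=21, slack=0)
Line 5: ['heart', 'snow', 'lion'] (min_width=15, slack=6)
Line 6: ['standard', 'waterfall'] (min_width=18, slack=3)
Line 7: ['all', 'top', 'my', 'structure'] (min_width=20, slack=1)

Answer: moon elephant release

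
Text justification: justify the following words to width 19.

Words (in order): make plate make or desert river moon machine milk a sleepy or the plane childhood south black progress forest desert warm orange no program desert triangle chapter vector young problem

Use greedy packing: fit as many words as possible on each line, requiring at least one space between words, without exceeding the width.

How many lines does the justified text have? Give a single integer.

Answer: 11

Derivation:
Line 1: ['make', 'plate', 'make', 'or'] (min_width=18, slack=1)
Line 2: ['desert', 'river', 'moon'] (min_width=17, slack=2)
Line 3: ['machine', 'milk', 'a'] (min_width=14, slack=5)
Line 4: ['sleepy', 'or', 'the', 'plane'] (min_width=19, slack=0)
Line 5: ['childhood', 'south'] (min_width=15, slack=4)
Line 6: ['black', 'progress'] (min_width=14, slack=5)
Line 7: ['forest', 'desert', 'warm'] (min_width=18, slack=1)
Line 8: ['orange', 'no', 'program'] (min_width=17, slack=2)
Line 9: ['desert', 'triangle'] (min_width=15, slack=4)
Line 10: ['chapter', 'vector'] (min_width=14, slack=5)
Line 11: ['young', 'problem'] (min_width=13, slack=6)
Total lines: 11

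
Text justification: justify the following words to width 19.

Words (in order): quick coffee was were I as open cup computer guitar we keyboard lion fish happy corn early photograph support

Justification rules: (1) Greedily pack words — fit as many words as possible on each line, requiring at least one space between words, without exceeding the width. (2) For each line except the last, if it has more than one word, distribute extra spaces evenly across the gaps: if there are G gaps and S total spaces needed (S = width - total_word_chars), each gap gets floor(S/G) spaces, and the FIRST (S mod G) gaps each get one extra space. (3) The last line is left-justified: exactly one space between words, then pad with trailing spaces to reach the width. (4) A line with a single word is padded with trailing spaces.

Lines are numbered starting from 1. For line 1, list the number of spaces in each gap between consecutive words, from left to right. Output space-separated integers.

Line 1: ['quick', 'coffee', 'was'] (min_width=16, slack=3)
Line 2: ['were', 'I', 'as', 'open', 'cup'] (min_width=18, slack=1)
Line 3: ['computer', 'guitar', 'we'] (min_width=18, slack=1)
Line 4: ['keyboard', 'lion', 'fish'] (min_width=18, slack=1)
Line 5: ['happy', 'corn', 'early'] (min_width=16, slack=3)
Line 6: ['photograph', 'support'] (min_width=18, slack=1)

Answer: 3 2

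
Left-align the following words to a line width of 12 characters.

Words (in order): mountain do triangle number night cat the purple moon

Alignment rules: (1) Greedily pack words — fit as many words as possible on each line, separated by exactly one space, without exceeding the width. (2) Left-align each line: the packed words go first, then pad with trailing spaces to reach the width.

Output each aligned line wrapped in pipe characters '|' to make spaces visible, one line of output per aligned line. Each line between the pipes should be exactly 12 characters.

Line 1: ['mountain', 'do'] (min_width=11, slack=1)
Line 2: ['triangle'] (min_width=8, slack=4)
Line 3: ['number', 'night'] (min_width=12, slack=0)
Line 4: ['cat', 'the'] (min_width=7, slack=5)
Line 5: ['purple', 'moon'] (min_width=11, slack=1)

Answer: |mountain do |
|triangle    |
|number night|
|cat the     |
|purple moon |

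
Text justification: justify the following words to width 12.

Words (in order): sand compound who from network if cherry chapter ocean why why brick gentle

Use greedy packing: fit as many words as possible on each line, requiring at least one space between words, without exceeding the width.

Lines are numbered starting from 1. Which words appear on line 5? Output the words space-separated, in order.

Answer: chapter

Derivation:
Line 1: ['sand'] (min_width=4, slack=8)
Line 2: ['compound', 'who'] (min_width=12, slack=0)
Line 3: ['from', 'network'] (min_width=12, slack=0)
Line 4: ['if', 'cherry'] (min_width=9, slack=3)
Line 5: ['chapter'] (min_width=7, slack=5)
Line 6: ['ocean', 'why'] (min_width=9, slack=3)
Line 7: ['why', 'brick'] (min_width=9, slack=3)
Line 8: ['gentle'] (min_width=6, slack=6)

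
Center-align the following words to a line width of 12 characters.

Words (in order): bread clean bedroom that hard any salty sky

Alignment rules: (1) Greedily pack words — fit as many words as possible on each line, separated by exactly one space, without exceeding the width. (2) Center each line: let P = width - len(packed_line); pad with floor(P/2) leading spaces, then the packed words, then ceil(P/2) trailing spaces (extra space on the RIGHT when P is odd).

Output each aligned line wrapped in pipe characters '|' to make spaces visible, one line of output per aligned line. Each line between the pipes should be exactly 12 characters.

Answer: |bread clean |
|bedroom that|
|  hard any  |
| salty sky  |

Derivation:
Line 1: ['bread', 'clean'] (min_width=11, slack=1)
Line 2: ['bedroom', 'that'] (min_width=12, slack=0)
Line 3: ['hard', 'any'] (min_width=8, slack=4)
Line 4: ['salty', 'sky'] (min_width=9, slack=3)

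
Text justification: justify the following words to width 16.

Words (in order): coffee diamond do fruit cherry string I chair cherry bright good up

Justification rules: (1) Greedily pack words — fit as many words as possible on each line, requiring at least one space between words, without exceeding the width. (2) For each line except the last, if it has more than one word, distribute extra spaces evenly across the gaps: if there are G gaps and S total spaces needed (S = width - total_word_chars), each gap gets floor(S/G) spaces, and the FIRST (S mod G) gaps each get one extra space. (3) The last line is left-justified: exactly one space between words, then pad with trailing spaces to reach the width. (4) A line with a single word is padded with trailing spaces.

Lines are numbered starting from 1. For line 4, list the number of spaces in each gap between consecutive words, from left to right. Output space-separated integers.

Line 1: ['coffee', 'diamond'] (min_width=14, slack=2)
Line 2: ['do', 'fruit', 'cherry'] (min_width=15, slack=1)
Line 3: ['string', 'I', 'chair'] (min_width=14, slack=2)
Line 4: ['cherry', 'bright'] (min_width=13, slack=3)
Line 5: ['good', 'up'] (min_width=7, slack=9)

Answer: 4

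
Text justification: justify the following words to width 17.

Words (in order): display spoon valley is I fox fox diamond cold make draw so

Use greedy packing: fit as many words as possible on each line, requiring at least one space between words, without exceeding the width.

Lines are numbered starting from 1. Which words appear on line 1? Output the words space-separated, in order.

Answer: display spoon

Derivation:
Line 1: ['display', 'spoon'] (min_width=13, slack=4)
Line 2: ['valley', 'is', 'I', 'fox'] (min_width=15, slack=2)
Line 3: ['fox', 'diamond', 'cold'] (min_width=16, slack=1)
Line 4: ['make', 'draw', 'so'] (min_width=12, slack=5)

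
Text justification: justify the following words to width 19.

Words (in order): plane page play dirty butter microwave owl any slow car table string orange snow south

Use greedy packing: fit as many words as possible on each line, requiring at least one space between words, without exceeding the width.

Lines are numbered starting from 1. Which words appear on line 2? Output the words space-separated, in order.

Answer: dirty butter

Derivation:
Line 1: ['plane', 'page', 'play'] (min_width=15, slack=4)
Line 2: ['dirty', 'butter'] (min_width=12, slack=7)
Line 3: ['microwave', 'owl', 'any'] (min_width=17, slack=2)
Line 4: ['slow', 'car', 'table'] (min_width=14, slack=5)
Line 5: ['string', 'orange', 'snow'] (min_width=18, slack=1)
Line 6: ['south'] (min_width=5, slack=14)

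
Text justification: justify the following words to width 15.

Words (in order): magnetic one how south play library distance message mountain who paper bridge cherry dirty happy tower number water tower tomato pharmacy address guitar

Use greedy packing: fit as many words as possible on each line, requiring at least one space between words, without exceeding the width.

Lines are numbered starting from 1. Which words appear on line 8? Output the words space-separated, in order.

Line 1: ['magnetic', 'one'] (min_width=12, slack=3)
Line 2: ['how', 'south', 'play'] (min_width=14, slack=1)
Line 3: ['library'] (min_width=7, slack=8)
Line 4: ['distance'] (min_width=8, slack=7)
Line 5: ['message'] (min_width=7, slack=8)
Line 6: ['mountain', 'who'] (min_width=12, slack=3)
Line 7: ['paper', 'bridge'] (min_width=12, slack=3)
Line 8: ['cherry', 'dirty'] (min_width=12, slack=3)
Line 9: ['happy', 'tower'] (min_width=11, slack=4)
Line 10: ['number', 'water'] (min_width=12, slack=3)
Line 11: ['tower', 'tomato'] (min_width=12, slack=3)
Line 12: ['pharmacy'] (min_width=8, slack=7)
Line 13: ['address', 'guitar'] (min_width=14, slack=1)

Answer: cherry dirty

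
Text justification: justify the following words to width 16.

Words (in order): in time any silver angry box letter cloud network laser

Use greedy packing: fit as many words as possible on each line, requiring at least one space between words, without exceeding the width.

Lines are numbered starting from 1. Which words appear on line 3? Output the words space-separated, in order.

Answer: letter cloud

Derivation:
Line 1: ['in', 'time', 'any'] (min_width=11, slack=5)
Line 2: ['silver', 'angry', 'box'] (min_width=16, slack=0)
Line 3: ['letter', 'cloud'] (min_width=12, slack=4)
Line 4: ['network', 'laser'] (min_width=13, slack=3)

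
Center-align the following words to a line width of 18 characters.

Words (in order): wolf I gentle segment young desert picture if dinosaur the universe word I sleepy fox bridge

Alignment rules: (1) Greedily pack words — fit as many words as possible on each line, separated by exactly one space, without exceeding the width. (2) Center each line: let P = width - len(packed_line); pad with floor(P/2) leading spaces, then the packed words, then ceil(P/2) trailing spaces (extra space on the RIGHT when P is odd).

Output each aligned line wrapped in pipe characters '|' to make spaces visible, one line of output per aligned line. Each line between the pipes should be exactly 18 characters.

Answer: |  wolf I gentle   |
|  segment young   |
|desert picture if |
|   dinosaur the   |
| universe word I  |
|sleepy fox bridge |

Derivation:
Line 1: ['wolf', 'I', 'gentle'] (min_width=13, slack=5)
Line 2: ['segment', 'young'] (min_width=13, slack=5)
Line 3: ['desert', 'picture', 'if'] (min_width=17, slack=1)
Line 4: ['dinosaur', 'the'] (min_width=12, slack=6)
Line 5: ['universe', 'word', 'I'] (min_width=15, slack=3)
Line 6: ['sleepy', 'fox', 'bridge'] (min_width=17, slack=1)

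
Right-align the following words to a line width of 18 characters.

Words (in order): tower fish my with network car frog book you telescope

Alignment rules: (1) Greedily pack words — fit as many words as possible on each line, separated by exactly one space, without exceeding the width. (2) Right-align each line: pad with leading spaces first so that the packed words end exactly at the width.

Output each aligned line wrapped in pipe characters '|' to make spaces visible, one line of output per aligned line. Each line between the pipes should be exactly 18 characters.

Answer: |tower fish my with|
|  network car frog|
|book you telescope|

Derivation:
Line 1: ['tower', 'fish', 'my', 'with'] (min_width=18, slack=0)
Line 2: ['network', 'car', 'frog'] (min_width=16, slack=2)
Line 3: ['book', 'you', 'telescope'] (min_width=18, slack=0)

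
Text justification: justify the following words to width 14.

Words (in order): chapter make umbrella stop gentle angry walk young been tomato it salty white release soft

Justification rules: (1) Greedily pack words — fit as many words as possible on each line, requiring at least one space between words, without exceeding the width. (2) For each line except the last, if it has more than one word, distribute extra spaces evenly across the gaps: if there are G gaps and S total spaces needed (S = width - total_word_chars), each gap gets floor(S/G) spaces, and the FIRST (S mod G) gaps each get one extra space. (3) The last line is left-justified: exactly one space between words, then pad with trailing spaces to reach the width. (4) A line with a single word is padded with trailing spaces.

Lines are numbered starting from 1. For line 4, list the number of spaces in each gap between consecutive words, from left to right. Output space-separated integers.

Line 1: ['chapter', 'make'] (min_width=12, slack=2)
Line 2: ['umbrella', 'stop'] (min_width=13, slack=1)
Line 3: ['gentle', 'angry'] (min_width=12, slack=2)
Line 4: ['walk', 'young'] (min_width=10, slack=4)
Line 5: ['been', 'tomato', 'it'] (min_width=14, slack=0)
Line 6: ['salty', 'white'] (min_width=11, slack=3)
Line 7: ['release', 'soft'] (min_width=12, slack=2)

Answer: 5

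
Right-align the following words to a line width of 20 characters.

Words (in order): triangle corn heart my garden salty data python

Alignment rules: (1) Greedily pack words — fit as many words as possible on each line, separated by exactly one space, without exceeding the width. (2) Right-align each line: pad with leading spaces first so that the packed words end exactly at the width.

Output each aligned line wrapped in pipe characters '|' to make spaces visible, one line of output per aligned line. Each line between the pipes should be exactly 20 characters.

Line 1: ['triangle', 'corn', 'heart'] (min_width=19, slack=1)
Line 2: ['my', 'garden', 'salty', 'data'] (min_width=20, slack=0)
Line 3: ['python'] (min_width=6, slack=14)

Answer: | triangle corn heart|
|my garden salty data|
|              python|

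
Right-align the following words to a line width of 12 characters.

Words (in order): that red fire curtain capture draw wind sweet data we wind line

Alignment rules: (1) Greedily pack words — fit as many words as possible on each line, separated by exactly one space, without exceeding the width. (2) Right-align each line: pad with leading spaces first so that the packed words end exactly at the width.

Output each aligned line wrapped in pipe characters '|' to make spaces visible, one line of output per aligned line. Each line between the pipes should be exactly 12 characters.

Answer: |    that red|
|fire curtain|
|capture draw|
|  wind sweet|
|data we wind|
|        line|

Derivation:
Line 1: ['that', 'red'] (min_width=8, slack=4)
Line 2: ['fire', 'curtain'] (min_width=12, slack=0)
Line 3: ['capture', 'draw'] (min_width=12, slack=0)
Line 4: ['wind', 'sweet'] (min_width=10, slack=2)
Line 5: ['data', 'we', 'wind'] (min_width=12, slack=0)
Line 6: ['line'] (min_width=4, slack=8)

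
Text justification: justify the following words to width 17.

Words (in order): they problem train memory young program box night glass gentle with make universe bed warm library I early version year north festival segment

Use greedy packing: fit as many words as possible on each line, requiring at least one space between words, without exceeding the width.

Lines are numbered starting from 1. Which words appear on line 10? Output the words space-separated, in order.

Answer: segment

Derivation:
Line 1: ['they', 'problem'] (min_width=12, slack=5)
Line 2: ['train', 'memory'] (min_width=12, slack=5)
Line 3: ['young', 'program', 'box'] (min_width=17, slack=0)
Line 4: ['night', 'glass'] (min_width=11, slack=6)
Line 5: ['gentle', 'with', 'make'] (min_width=16, slack=1)
Line 6: ['universe', 'bed', 'warm'] (min_width=17, slack=0)
Line 7: ['library', 'I', 'early'] (min_width=15, slack=2)
Line 8: ['version', 'year'] (min_width=12, slack=5)
Line 9: ['north', 'festival'] (min_width=14, slack=3)
Line 10: ['segment'] (min_width=7, slack=10)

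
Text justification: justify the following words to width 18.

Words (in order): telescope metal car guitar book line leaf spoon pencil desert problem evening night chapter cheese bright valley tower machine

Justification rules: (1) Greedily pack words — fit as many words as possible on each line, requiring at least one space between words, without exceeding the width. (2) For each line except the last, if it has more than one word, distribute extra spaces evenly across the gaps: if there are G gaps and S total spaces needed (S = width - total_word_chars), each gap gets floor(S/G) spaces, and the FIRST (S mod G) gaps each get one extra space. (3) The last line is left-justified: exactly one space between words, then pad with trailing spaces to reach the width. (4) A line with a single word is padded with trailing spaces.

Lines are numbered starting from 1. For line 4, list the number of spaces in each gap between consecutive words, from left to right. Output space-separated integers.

Answer: 6

Derivation:
Line 1: ['telescope', 'metal'] (min_width=15, slack=3)
Line 2: ['car', 'guitar', 'book'] (min_width=15, slack=3)
Line 3: ['line', 'leaf', 'spoon'] (min_width=15, slack=3)
Line 4: ['pencil', 'desert'] (min_width=13, slack=5)
Line 5: ['problem', 'evening'] (min_width=15, slack=3)
Line 6: ['night', 'chapter'] (min_width=13, slack=5)
Line 7: ['cheese', 'bright'] (min_width=13, slack=5)
Line 8: ['valley', 'tower'] (min_width=12, slack=6)
Line 9: ['machine'] (min_width=7, slack=11)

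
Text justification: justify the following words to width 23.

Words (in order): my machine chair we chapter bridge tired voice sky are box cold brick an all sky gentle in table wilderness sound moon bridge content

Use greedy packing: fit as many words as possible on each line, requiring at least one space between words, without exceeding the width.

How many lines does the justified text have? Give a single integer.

Line 1: ['my', 'machine', 'chair', 'we'] (min_width=19, slack=4)
Line 2: ['chapter', 'bridge', 'tired'] (min_width=20, slack=3)
Line 3: ['voice', 'sky', 'are', 'box', 'cold'] (min_width=22, slack=1)
Line 4: ['brick', 'an', 'all', 'sky', 'gentle'] (min_width=23, slack=0)
Line 5: ['in', 'table', 'wilderness'] (min_width=19, slack=4)
Line 6: ['sound', 'moon', 'bridge'] (min_width=17, slack=6)
Line 7: ['content'] (min_width=7, slack=16)
Total lines: 7

Answer: 7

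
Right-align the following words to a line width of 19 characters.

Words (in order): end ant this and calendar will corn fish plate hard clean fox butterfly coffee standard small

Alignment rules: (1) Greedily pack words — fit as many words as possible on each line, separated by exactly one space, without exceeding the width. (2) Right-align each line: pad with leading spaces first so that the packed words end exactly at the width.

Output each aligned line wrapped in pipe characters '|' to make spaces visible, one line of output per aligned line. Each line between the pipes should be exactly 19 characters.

Line 1: ['end', 'ant', 'this', 'and'] (min_width=16, slack=3)
Line 2: ['calendar', 'will', 'corn'] (min_width=18, slack=1)
Line 3: ['fish', 'plate', 'hard'] (min_width=15, slack=4)
Line 4: ['clean', 'fox', 'butterfly'] (min_width=19, slack=0)
Line 5: ['coffee', 'standard'] (min_width=15, slack=4)
Line 6: ['small'] (min_width=5, slack=14)

Answer: |   end ant this and|
| calendar will corn|
|    fish plate hard|
|clean fox butterfly|
|    coffee standard|
|              small|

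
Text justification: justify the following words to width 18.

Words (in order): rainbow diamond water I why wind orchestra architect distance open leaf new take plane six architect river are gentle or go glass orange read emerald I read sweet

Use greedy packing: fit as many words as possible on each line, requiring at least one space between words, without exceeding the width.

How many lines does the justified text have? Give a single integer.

Line 1: ['rainbow', 'diamond'] (min_width=15, slack=3)
Line 2: ['water', 'I', 'why', 'wind'] (min_width=16, slack=2)
Line 3: ['orchestra'] (min_width=9, slack=9)
Line 4: ['architect', 'distance'] (min_width=18, slack=0)
Line 5: ['open', 'leaf', 'new', 'take'] (min_width=18, slack=0)
Line 6: ['plane', 'six'] (min_width=9, slack=9)
Line 7: ['architect', 'river'] (min_width=15, slack=3)
Line 8: ['are', 'gentle', 'or', 'go'] (min_width=16, slack=2)
Line 9: ['glass', 'orange', 'read'] (min_width=17, slack=1)
Line 10: ['emerald', 'I', 'read'] (min_width=14, slack=4)
Line 11: ['sweet'] (min_width=5, slack=13)
Total lines: 11

Answer: 11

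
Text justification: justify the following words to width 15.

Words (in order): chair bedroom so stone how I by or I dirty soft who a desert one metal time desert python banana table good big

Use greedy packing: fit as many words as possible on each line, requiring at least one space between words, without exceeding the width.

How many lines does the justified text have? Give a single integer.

Line 1: ['chair', 'bedroom'] (min_width=13, slack=2)
Line 2: ['so', 'stone', 'how', 'I'] (min_width=14, slack=1)
Line 3: ['by', 'or', 'I', 'dirty'] (min_width=13, slack=2)
Line 4: ['soft', 'who', 'a'] (min_width=10, slack=5)
Line 5: ['desert', 'one'] (min_width=10, slack=5)
Line 6: ['metal', 'time'] (min_width=10, slack=5)
Line 7: ['desert', 'python'] (min_width=13, slack=2)
Line 8: ['banana', 'table'] (min_width=12, slack=3)
Line 9: ['good', 'big'] (min_width=8, slack=7)
Total lines: 9

Answer: 9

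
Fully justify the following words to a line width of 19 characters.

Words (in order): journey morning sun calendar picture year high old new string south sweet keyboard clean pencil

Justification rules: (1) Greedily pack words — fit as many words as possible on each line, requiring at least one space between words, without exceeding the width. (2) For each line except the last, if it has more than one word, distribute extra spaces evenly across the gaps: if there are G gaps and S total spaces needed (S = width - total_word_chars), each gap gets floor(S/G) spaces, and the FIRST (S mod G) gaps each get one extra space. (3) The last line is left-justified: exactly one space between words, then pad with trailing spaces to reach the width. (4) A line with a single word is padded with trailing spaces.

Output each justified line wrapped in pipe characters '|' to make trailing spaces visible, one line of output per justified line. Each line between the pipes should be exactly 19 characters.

Answer: |journey morning sun|
|calendar    picture|
|year  high  old new|
|string  south sweet|
|keyboard      clean|
|pencil             |

Derivation:
Line 1: ['journey', 'morning', 'sun'] (min_width=19, slack=0)
Line 2: ['calendar', 'picture'] (min_width=16, slack=3)
Line 3: ['year', 'high', 'old', 'new'] (min_width=17, slack=2)
Line 4: ['string', 'south', 'sweet'] (min_width=18, slack=1)
Line 5: ['keyboard', 'clean'] (min_width=14, slack=5)
Line 6: ['pencil'] (min_width=6, slack=13)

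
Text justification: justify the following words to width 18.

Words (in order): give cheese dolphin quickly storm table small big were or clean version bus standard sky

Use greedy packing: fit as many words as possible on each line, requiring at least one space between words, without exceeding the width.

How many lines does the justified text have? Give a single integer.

Line 1: ['give', 'cheese'] (min_width=11, slack=7)
Line 2: ['dolphin', 'quickly'] (min_width=15, slack=3)
Line 3: ['storm', 'table', 'small'] (min_width=17, slack=1)
Line 4: ['big', 'were', 'or', 'clean'] (min_width=17, slack=1)
Line 5: ['version', 'bus'] (min_width=11, slack=7)
Line 6: ['standard', 'sky'] (min_width=12, slack=6)
Total lines: 6

Answer: 6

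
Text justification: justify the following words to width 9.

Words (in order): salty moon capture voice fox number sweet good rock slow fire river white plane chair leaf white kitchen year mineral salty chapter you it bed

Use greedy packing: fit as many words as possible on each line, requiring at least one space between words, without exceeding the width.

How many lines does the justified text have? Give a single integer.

Answer: 21

Derivation:
Line 1: ['salty'] (min_width=5, slack=4)
Line 2: ['moon'] (min_width=4, slack=5)
Line 3: ['capture'] (min_width=7, slack=2)
Line 4: ['voice', 'fox'] (min_width=9, slack=0)
Line 5: ['number'] (min_width=6, slack=3)
Line 6: ['sweet'] (min_width=5, slack=4)
Line 7: ['good', 'rock'] (min_width=9, slack=0)
Line 8: ['slow', 'fire'] (min_width=9, slack=0)
Line 9: ['river'] (min_width=5, slack=4)
Line 10: ['white'] (min_width=5, slack=4)
Line 11: ['plane'] (min_width=5, slack=4)
Line 12: ['chair'] (min_width=5, slack=4)
Line 13: ['leaf'] (min_width=4, slack=5)
Line 14: ['white'] (min_width=5, slack=4)
Line 15: ['kitchen'] (min_width=7, slack=2)
Line 16: ['year'] (min_width=4, slack=5)
Line 17: ['mineral'] (min_width=7, slack=2)
Line 18: ['salty'] (min_width=5, slack=4)
Line 19: ['chapter'] (min_width=7, slack=2)
Line 20: ['you', 'it'] (min_width=6, slack=3)
Line 21: ['bed'] (min_width=3, slack=6)
Total lines: 21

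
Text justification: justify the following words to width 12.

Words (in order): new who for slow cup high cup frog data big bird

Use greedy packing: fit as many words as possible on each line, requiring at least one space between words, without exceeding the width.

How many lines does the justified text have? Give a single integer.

Answer: 5

Derivation:
Line 1: ['new', 'who', 'for'] (min_width=11, slack=1)
Line 2: ['slow', 'cup'] (min_width=8, slack=4)
Line 3: ['high', 'cup'] (min_width=8, slack=4)
Line 4: ['frog', 'data'] (min_width=9, slack=3)
Line 5: ['big', 'bird'] (min_width=8, slack=4)
Total lines: 5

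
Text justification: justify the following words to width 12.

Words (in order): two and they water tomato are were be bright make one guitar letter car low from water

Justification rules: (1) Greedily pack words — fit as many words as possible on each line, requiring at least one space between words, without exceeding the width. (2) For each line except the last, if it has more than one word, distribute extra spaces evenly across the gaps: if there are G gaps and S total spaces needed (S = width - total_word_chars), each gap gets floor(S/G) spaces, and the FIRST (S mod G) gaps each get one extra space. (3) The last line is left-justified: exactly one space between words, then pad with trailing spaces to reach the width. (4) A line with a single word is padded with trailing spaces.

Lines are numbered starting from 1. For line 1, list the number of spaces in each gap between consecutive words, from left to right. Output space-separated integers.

Answer: 1 1

Derivation:
Line 1: ['two', 'and', 'they'] (min_width=12, slack=0)
Line 2: ['water', 'tomato'] (min_width=12, slack=0)
Line 3: ['are', 'were', 'be'] (min_width=11, slack=1)
Line 4: ['bright', 'make'] (min_width=11, slack=1)
Line 5: ['one', 'guitar'] (min_width=10, slack=2)
Line 6: ['letter', 'car'] (min_width=10, slack=2)
Line 7: ['low', 'from'] (min_width=8, slack=4)
Line 8: ['water'] (min_width=5, slack=7)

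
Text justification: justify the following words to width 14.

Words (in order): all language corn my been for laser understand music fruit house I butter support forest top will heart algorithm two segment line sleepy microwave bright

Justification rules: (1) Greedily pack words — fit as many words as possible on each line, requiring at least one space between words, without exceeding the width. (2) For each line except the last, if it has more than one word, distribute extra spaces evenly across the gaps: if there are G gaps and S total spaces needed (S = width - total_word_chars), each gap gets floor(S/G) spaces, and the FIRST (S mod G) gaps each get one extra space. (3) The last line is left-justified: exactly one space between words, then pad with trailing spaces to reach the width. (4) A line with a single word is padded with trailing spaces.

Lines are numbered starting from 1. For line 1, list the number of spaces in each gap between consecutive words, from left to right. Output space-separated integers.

Answer: 3

Derivation:
Line 1: ['all', 'language'] (min_width=12, slack=2)
Line 2: ['corn', 'my', 'been'] (min_width=12, slack=2)
Line 3: ['for', 'laser'] (min_width=9, slack=5)
Line 4: ['understand'] (min_width=10, slack=4)
Line 5: ['music', 'fruit'] (min_width=11, slack=3)
Line 6: ['house', 'I', 'butter'] (min_width=14, slack=0)
Line 7: ['support', 'forest'] (min_width=14, slack=0)
Line 8: ['top', 'will', 'heart'] (min_width=14, slack=0)
Line 9: ['algorithm', 'two'] (min_width=13, slack=1)
Line 10: ['segment', 'line'] (min_width=12, slack=2)
Line 11: ['sleepy'] (min_width=6, slack=8)
Line 12: ['microwave'] (min_width=9, slack=5)
Line 13: ['bright'] (min_width=6, slack=8)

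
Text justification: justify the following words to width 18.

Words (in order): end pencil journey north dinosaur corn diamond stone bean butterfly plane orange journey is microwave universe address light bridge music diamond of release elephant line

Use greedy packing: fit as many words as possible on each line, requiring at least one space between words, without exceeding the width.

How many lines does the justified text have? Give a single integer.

Line 1: ['end', 'pencil', 'journey'] (min_width=18, slack=0)
Line 2: ['north', 'dinosaur'] (min_width=14, slack=4)
Line 3: ['corn', 'diamond', 'stone'] (min_width=18, slack=0)
Line 4: ['bean', 'butterfly'] (min_width=14, slack=4)
Line 5: ['plane', 'orange'] (min_width=12, slack=6)
Line 6: ['journey', 'is'] (min_width=10, slack=8)
Line 7: ['microwave', 'universe'] (min_width=18, slack=0)
Line 8: ['address', 'light'] (min_width=13, slack=5)
Line 9: ['bridge', 'music'] (min_width=12, slack=6)
Line 10: ['diamond', 'of', 'release'] (min_width=18, slack=0)
Line 11: ['elephant', 'line'] (min_width=13, slack=5)
Total lines: 11

Answer: 11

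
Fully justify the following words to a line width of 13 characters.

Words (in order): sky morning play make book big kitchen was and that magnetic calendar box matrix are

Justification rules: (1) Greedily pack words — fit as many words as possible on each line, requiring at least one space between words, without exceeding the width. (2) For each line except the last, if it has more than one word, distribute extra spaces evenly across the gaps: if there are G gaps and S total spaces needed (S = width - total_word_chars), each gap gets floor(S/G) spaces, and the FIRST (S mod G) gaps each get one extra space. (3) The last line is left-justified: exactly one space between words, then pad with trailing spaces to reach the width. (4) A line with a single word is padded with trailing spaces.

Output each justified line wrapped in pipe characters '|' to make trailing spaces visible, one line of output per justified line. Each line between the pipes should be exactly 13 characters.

Line 1: ['sky', 'morning'] (min_width=11, slack=2)
Line 2: ['play', 'make'] (min_width=9, slack=4)
Line 3: ['book', 'big'] (min_width=8, slack=5)
Line 4: ['kitchen', 'was'] (min_width=11, slack=2)
Line 5: ['and', 'that'] (min_width=8, slack=5)
Line 6: ['magnetic'] (min_width=8, slack=5)
Line 7: ['calendar', 'box'] (min_width=12, slack=1)
Line 8: ['matrix', 'are'] (min_width=10, slack=3)

Answer: |sky   morning|
|play     make|
|book      big|
|kitchen   was|
|and      that|
|magnetic     |
|calendar  box|
|matrix are   |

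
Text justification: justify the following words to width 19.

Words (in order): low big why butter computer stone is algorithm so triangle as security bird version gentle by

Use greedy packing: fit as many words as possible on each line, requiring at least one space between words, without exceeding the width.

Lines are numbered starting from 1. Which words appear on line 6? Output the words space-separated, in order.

Line 1: ['low', 'big', 'why', 'butter'] (min_width=18, slack=1)
Line 2: ['computer', 'stone', 'is'] (min_width=17, slack=2)
Line 3: ['algorithm', 'so'] (min_width=12, slack=7)
Line 4: ['triangle', 'as'] (min_width=11, slack=8)
Line 5: ['security', 'bird'] (min_width=13, slack=6)
Line 6: ['version', 'gentle', 'by'] (min_width=17, slack=2)

Answer: version gentle by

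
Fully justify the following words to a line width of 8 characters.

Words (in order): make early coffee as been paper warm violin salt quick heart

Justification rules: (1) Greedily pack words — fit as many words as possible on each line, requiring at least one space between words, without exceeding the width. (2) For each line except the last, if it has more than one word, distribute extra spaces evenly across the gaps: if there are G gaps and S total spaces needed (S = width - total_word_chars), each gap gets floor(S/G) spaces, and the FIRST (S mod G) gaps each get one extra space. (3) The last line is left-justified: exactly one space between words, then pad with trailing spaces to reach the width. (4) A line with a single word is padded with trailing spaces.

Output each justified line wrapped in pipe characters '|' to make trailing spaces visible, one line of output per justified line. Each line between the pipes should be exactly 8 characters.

Answer: |make    |
|early   |
|coffee  |
|as  been|
|paper   |
|warm    |
|violin  |
|salt    |
|quick   |
|heart   |

Derivation:
Line 1: ['make'] (min_width=4, slack=4)
Line 2: ['early'] (min_width=5, slack=3)
Line 3: ['coffee'] (min_width=6, slack=2)
Line 4: ['as', 'been'] (min_width=7, slack=1)
Line 5: ['paper'] (min_width=5, slack=3)
Line 6: ['warm'] (min_width=4, slack=4)
Line 7: ['violin'] (min_width=6, slack=2)
Line 8: ['salt'] (min_width=4, slack=4)
Line 9: ['quick'] (min_width=5, slack=3)
Line 10: ['heart'] (min_width=5, slack=3)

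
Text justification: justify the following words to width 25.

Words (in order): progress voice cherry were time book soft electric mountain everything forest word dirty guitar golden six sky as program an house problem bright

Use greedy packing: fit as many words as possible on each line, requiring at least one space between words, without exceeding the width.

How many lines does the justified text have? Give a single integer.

Line 1: ['progress', 'voice', 'cherry'] (min_width=21, slack=4)
Line 2: ['were', 'time', 'book', 'soft'] (min_width=19, slack=6)
Line 3: ['electric', 'mountain'] (min_width=17, slack=8)
Line 4: ['everything', 'forest', 'word'] (min_width=22, slack=3)
Line 5: ['dirty', 'guitar', 'golden', 'six'] (min_width=23, slack=2)
Line 6: ['sky', 'as', 'program', 'an', 'house'] (min_width=23, slack=2)
Line 7: ['problem', 'bright'] (min_width=14, slack=11)
Total lines: 7

Answer: 7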